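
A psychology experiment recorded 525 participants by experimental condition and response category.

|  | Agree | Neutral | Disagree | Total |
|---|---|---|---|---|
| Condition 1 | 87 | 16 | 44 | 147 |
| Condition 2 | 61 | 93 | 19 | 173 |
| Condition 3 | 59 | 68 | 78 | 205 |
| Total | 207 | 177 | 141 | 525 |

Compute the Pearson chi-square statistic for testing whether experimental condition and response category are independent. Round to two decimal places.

Grand total N = 525.
Expected counts (row total × column total / N):
  Condition 1, Agree: 147×207/525 = 57.960
  Condition 1, Neutral: 147×177/525 = 49.560
  Condition 1, Disagree: 147×141/525 = 39.480
  Condition 2, Agree: 173×207/525 = 68.211
  Condition 2, Neutral: 173×177/525 = 58.326
  Condition 2, Disagree: 173×141/525 = 46.463
  Condition 3, Agree: 205×207/525 = 80.829
  Condition 3, Neutral: 205×177/525 = 69.114
  Condition 3, Disagree: 205×141/525 = 55.057
Contributions (O − E)²/E:
  (87 − 57.960)²/57.960 = 14.5501
  (16 − 49.560)²/49.560 = 22.7255
  (44 − 39.480)²/39.480 = 0.5175
  (61 − 68.211)²/68.211 = 0.7623
  (93 − 58.326)²/58.326 = 20.6132
  (19 − 46.463)²/46.463 = 16.2326
  (59 − 80.829)²/80.829 = 5.8952
  (68 − 69.114)²/69.114 = 0.0180
  (78 − 55.057)²/55.057 = 9.5607
χ² = 14.5501 + 22.7255 + 0.5175 + 0.7623 + 20.6132 + 16.2326 + 5.8952 + 0.0180 + 9.5607 = 90.88

90.88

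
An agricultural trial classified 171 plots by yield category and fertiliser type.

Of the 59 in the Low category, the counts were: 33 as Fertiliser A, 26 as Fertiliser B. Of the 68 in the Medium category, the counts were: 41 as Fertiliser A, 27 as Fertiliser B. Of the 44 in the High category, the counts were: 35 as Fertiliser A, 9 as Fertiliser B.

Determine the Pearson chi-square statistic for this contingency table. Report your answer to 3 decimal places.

Row totals: 59, 68, 44. Column totals: 109, 62. Grand total N = 171.
Expected counts (row total × column total / N):
  Low, Fertiliser A: 59×109/171 = 37.6082
  Low, Fertiliser B: 59×62/171 = 21.3918
  Medium, Fertiliser A: 68×109/171 = 43.3450
  Medium, Fertiliser B: 68×62/171 = 24.6550
  High, Fertiliser A: 44×109/171 = 28.0468
  High, Fertiliser B: 44×62/171 = 15.9532
Contributions (O − E)²/E:
  (33 − 37.6082)²/37.6082 = 0.5647
  (26 − 21.3918)²/21.3918 = 0.9927
  (41 − 43.3450)²/43.3450 = 0.1269
  (27 − 24.6550)²/24.6550 = 0.2230
  (35 − 28.0468)²/28.0468 = 1.7238
  (9 − 15.9532)²/15.9532 = 3.0306
χ² = 0.5647 + 0.9927 + 0.1269 + 0.2230 + 1.7238 + 3.0306 = 6.662

6.662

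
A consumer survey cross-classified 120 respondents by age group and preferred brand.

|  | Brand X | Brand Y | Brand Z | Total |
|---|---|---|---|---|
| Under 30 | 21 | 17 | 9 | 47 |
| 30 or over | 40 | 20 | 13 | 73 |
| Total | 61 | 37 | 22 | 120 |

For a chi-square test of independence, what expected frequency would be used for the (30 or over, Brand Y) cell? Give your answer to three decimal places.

Row total (30 or over) = 73; column total (Brand Y) = 37; grand total N = 120.
Expected count = (row total × column total) / N = 73 × 37 / 120 = 22.508.

22.508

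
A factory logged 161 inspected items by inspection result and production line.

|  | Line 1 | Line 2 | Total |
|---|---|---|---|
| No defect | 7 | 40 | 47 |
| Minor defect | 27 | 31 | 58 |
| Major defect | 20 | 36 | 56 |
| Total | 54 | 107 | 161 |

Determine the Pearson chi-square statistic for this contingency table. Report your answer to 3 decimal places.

11.855

Grand total N = 161.
Expected counts (row total × column total / N):
  No defect, Line 1: 47×54/161 = 15.7640
  No defect, Line 2: 47×107/161 = 31.2360
  Minor defect, Line 1: 58×54/161 = 19.4534
  Minor defect, Line 2: 58×107/161 = 38.5466
  Major defect, Line 1: 56×54/161 = 18.7826
  Major defect, Line 2: 56×107/161 = 37.2174
Contributions (O − E)²/E:
  (7 − 15.7640)²/15.7640 = 4.8723
  (40 − 31.2360)²/31.2360 = 2.4589
  (27 − 19.4534)²/19.4534 = 2.9276
  (31 − 38.5466)²/38.5466 = 1.4775
  (20 − 18.7826)²/18.7826 = 0.0789
  (36 − 37.2174)²/37.2174 = 0.0398
χ² = 4.8723 + 2.4589 + 2.9276 + 1.4775 + 0.0789 + 0.0398 = 11.855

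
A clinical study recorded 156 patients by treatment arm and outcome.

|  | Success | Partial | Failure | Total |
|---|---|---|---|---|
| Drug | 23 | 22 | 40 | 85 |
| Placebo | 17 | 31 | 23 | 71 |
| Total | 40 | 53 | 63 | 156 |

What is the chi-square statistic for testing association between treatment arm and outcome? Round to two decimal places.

Grand total N = 156.
Expected counts (row total × column total / N):
  Drug, Success: 85×40/156 = 21.795
  Drug, Partial: 85×53/156 = 28.878
  Drug, Failure: 85×63/156 = 34.327
  Placebo, Success: 71×40/156 = 18.205
  Placebo, Partial: 71×53/156 = 24.122
  Placebo, Failure: 71×63/156 = 28.673
Contributions (O − E)²/E:
  (23 − 21.795)²/21.795 = 0.0666
  (22 − 28.878)²/28.878 = 1.6382
  (40 − 34.327)²/34.327 = 0.9375
  (17 − 18.205)²/18.205 = 0.0798
  (31 − 24.122)²/24.122 = 1.9612
  (23 − 28.673)²/28.673 = 1.1224
χ² = 0.0666 + 1.6382 + 0.9375 + 0.0798 + 1.9612 + 1.1224 = 5.81

5.81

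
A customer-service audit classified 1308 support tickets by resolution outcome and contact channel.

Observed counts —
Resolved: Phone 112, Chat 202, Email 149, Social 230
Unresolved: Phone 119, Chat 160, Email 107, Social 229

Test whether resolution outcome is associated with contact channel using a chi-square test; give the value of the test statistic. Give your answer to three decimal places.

Row totals: 693, 615. Column totals: 231, 362, 256, 459. Grand total N = 1308.
Expected counts (row total × column total / N):
  Resolved, Phone: 693×231/1308 = 122.3876
  Resolved, Chat: 693×362/1308 = 191.7936
  Resolved, Email: 693×256/1308 = 135.6330
  Resolved, Social: 693×459/1308 = 243.1858
  Unresolved, Phone: 615×231/1308 = 108.6124
  Unresolved, Chat: 615×362/1308 = 170.2064
  Unresolved, Email: 615×256/1308 = 120.3670
  Unresolved, Social: 615×459/1308 = 215.8142
Contributions (O − E)²/E:
  (112 − 122.3876)²/122.3876 = 0.8816
  (202 − 191.7936)²/191.7936 = 0.5431
  (149 − 135.6330)²/135.6330 = 1.3174
  (230 − 243.1858)²/243.1858 = 0.7149
  (119 − 108.6124)²/108.6124 = 0.9935
  (160 − 170.2064)²/170.2064 = 0.6120
  (107 − 120.3670)²/120.3670 = 1.4844
  (229 − 215.8142)²/215.8142 = 0.8056
χ² = 0.8816 + 0.5431 + 1.3174 + 0.7149 + 0.9935 + 0.6120 + 1.4844 + 0.8056 = 7.353

7.353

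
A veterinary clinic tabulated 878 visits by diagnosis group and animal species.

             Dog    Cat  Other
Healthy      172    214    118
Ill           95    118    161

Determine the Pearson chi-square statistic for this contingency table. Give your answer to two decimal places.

38.18

Row totals: 504, 374. Column totals: 267, 332, 279. Grand total N = 878.
Expected counts (row total × column total / N):
  Healthy, Dog: 504×267/878 = 153.267
  Healthy, Cat: 504×332/878 = 190.579
  Healthy, Other: 504×279/878 = 160.155
  Ill, Dog: 374×267/878 = 113.733
  Ill, Cat: 374×332/878 = 141.421
  Ill, Other: 374×279/878 = 118.845
Contributions (O − E)²/E:
  (172 − 153.267)²/153.267 = 2.2896
  (214 − 190.579)²/190.579 = 2.8783
  (118 − 160.155)²/160.155 = 11.0958
  (95 − 113.733)²/113.733 = 3.0855
  (118 − 141.421)²/141.421 = 3.8788
  (161 − 118.845)²/118.845 = 14.9526
χ² = 2.2896 + 2.8783 + 11.0958 + 3.0855 + 3.8788 + 14.9526 = 38.18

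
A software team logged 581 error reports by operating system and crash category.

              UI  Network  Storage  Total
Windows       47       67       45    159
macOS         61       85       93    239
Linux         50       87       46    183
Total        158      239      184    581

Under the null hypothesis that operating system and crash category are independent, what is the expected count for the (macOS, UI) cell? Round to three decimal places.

64.995

Row total (macOS) = 239; column total (UI) = 158; grand total N = 581.
Expected count = (row total × column total) / N = 239 × 158 / 581 = 64.995.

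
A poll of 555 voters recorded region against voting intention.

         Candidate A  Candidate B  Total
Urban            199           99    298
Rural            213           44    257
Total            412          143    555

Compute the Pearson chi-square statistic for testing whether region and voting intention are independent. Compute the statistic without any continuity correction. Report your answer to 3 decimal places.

18.703

Grand total N = 555.
Expected counts (row total × column total / N):
  Urban, Candidate A: 298×412/555 = 221.2180
  Urban, Candidate B: 298×143/555 = 76.7820
  Rural, Candidate A: 257×412/555 = 190.7820
  Rural, Candidate B: 257×143/555 = 66.2180
Contributions (O − E)²/E:
  (199 − 221.2180)²/221.2180 = 2.2315
  (99 − 76.7820)²/76.7820 = 6.4291
  (213 − 190.7820)²/190.7820 = 2.5875
  (44 − 66.2180)²/66.2180 = 7.4548
χ² = 2.2315 + 6.4291 + 2.5875 + 7.4548 = 18.703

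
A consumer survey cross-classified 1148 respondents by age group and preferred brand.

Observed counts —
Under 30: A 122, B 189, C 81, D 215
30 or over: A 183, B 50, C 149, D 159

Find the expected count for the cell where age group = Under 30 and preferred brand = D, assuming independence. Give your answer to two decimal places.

197.75

Row total (Under 30) = 607; column total (D) = 374; grand total N = 1148.
Expected count = (row total × column total) / N = 607 × 374 / 1148 = 197.75.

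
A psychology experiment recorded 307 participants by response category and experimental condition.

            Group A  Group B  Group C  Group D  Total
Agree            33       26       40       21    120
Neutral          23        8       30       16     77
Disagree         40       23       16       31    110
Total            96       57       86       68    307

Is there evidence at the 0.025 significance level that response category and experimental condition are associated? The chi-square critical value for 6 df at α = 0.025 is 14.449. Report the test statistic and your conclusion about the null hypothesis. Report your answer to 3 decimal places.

19.898; reject H₀

Grand total N = 307.
Expected counts (row total × column total / N):
  Agree, Group A: 120×96/307 = 37.5244
  Agree, Group B: 120×57/307 = 22.2801
  Agree, Group C: 120×86/307 = 33.6156
  Agree, Group D: 120×68/307 = 26.5798
  Neutral, Group A: 77×96/307 = 24.0782
  Neutral, Group B: 77×57/307 = 14.2964
  Neutral, Group C: 77×86/307 = 21.5700
  Neutral, Group D: 77×68/307 = 17.0554
  Disagree, Group A: 110×96/307 = 34.3974
  Disagree, Group B: 110×57/307 = 20.4235
  Disagree, Group C: 110×86/307 = 30.8143
  Disagree, Group D: 110×68/307 = 24.3648
Contributions (O − E)²/E:
  (33 − 37.5244)²/37.5244 = 0.5455
  (26 − 22.2801)²/22.2801 = 0.6211
  (40 − 33.6156)²/33.6156 = 1.2125
  (21 − 26.5798)²/26.5798 = 1.1713
  (23 − 24.0782)²/24.0782 = 0.0483
  (8 − 14.2964)²/14.2964 = 2.7731
  (30 − 21.5700)²/21.5700 = 3.2946
  (16 − 17.0554)²/17.0554 = 0.0653
  (40 − 34.3974)²/34.3974 = 0.9125
  (23 − 20.4235)²/20.4235 = 0.3250
  (16 − 30.8143)²/30.8143 = 7.1221
  (31 − 24.3648)²/24.3648 = 1.8069
χ² = 0.5455 + 0.6211 + 1.2125 + 1.1713 + 0.0483 + 2.7731 + 3.2946 + 0.0653 + 0.9125 + 0.3250 + 7.1221 + 1.8069 = 19.898
df = (3−1)(4−1) = 6. Since 19.898 > 14.449, reject the null hypothesis of independence at α = 0.025.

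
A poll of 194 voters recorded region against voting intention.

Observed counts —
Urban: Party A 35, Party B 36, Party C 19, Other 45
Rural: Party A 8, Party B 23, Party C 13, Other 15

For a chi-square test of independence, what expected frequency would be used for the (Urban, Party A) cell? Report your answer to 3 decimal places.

Row total (Urban) = 135; column total (Party A) = 43; grand total N = 194.
Expected count = (row total × column total) / N = 135 × 43 / 194 = 29.923.

29.923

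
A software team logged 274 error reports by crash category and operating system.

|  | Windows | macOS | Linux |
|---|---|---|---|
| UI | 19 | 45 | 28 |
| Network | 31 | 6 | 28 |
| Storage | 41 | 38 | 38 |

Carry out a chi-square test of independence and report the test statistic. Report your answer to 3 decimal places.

Row totals: 92, 65, 117. Column totals: 91, 89, 94. Grand total N = 274.
Expected counts (row total × column total / N):
  UI, Windows: 92×91/274 = 30.5547
  UI, macOS: 92×89/274 = 29.8832
  UI, Linux: 92×94/274 = 31.5620
  Network, Windows: 65×91/274 = 21.5876
  Network, macOS: 65×89/274 = 21.1131
  Network, Linux: 65×94/274 = 22.2993
  Storage, Windows: 117×91/274 = 38.8577
  Storage, macOS: 117×89/274 = 38.0036
  Storage, Linux: 117×94/274 = 40.1387
Contributions (O − E)²/E:
  (19 − 30.5547)²/30.5547 = 4.3696
  (45 − 29.8832)²/29.8832 = 7.6470
  (28 − 31.5620)²/31.5620 = 0.4020
  (31 − 21.5876)²/21.5876 = 4.1039
  (6 − 21.1131)²/21.1131 = 10.8182
  (28 − 22.2993)²/22.2993 = 1.4574
  (41 − 38.8577)²/38.8577 = 0.1181
  (38 − 38.0036)²/38.0036 = 0.0000
  (38 − 40.1387)²/40.1387 = 0.1140
χ² = 4.3696 + 7.6470 + 0.4020 + 4.1039 + 10.8182 + 1.4574 + 0.1181 + 0.0000 + 0.1140 = 29.030

29.030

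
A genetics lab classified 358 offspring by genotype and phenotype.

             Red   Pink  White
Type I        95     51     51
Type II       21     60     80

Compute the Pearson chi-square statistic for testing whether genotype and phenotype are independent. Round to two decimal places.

51.25

Row totals: 197, 161. Column totals: 116, 111, 131. Grand total N = 358.
Expected counts (row total × column total / N):
  Type I, Red: 197×116/358 = 63.8324
  Type I, Pink: 197×111/358 = 61.0810
  Type I, White: 197×131/358 = 72.0866
  Type II, Red: 161×116/358 = 52.1676
  Type II, Pink: 161×111/358 = 49.9190
  Type II, White: 161×131/358 = 58.9134
Contributions (O − E)²/E:
  (95 − 63.8324)²/63.8324 = 15.2183
  (51 − 61.0810)²/61.0810 = 1.6638
  (51 − 72.0866)²/72.0866 = 6.1682
  (21 − 52.1676)²/52.1676 = 18.6211
  (60 − 49.9190)²/49.9190 = 2.0358
  (80 − 58.9134)²/58.9134 = 7.5474
χ² = 15.2183 + 1.6638 + 6.1682 + 18.6211 + 2.0358 + 7.5474 = 51.25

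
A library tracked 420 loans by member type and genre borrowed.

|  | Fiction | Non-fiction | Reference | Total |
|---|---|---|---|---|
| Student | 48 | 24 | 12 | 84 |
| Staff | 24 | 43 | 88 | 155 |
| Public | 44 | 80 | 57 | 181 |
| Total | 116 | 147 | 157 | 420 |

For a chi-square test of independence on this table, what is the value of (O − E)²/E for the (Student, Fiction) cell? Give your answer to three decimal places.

Row total (Student) = 84; column total (Fiction) = 116; N = 420.
Expected count E = 84 × 116 / 420 = 23.2000.
Contribution = (O − E)²/E = (48 − 23.2000)² / 23.2000 = 26.510.

26.510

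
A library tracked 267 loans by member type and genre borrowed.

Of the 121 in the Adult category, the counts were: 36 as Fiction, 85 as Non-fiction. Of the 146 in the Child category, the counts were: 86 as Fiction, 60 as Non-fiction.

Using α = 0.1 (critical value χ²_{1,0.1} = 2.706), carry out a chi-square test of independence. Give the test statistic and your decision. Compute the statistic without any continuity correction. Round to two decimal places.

Row totals: 121, 146. Column totals: 122, 145. Grand total N = 267.
Expected counts (row total × column total / N):
  Adult, Fiction: 121×122/267 = 55.288
  Adult, Non-fiction: 121×145/267 = 65.712
  Child, Fiction: 146×122/267 = 66.712
  Child, Non-fiction: 146×145/267 = 79.288
Contributions (O − E)²/E:
  (36 − 55.288)²/55.288 = 6.7289
  (85 − 65.712)²/65.712 = 5.6615
  (86 − 66.712)²/66.712 = 5.5766
  (60 − 79.288)²/79.288 = 4.6921
χ² = 6.7289 + 5.6615 + 5.5766 + 4.6921 = 22.66
df = (2−1)(2−1) = 1. Since 22.66 > 2.706, reject the null hypothesis of independence at α = 0.1.

22.66; reject H₀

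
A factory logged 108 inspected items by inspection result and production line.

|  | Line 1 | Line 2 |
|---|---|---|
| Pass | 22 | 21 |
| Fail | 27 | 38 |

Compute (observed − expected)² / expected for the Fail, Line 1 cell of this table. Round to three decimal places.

Row total (Fail) = 65; column total (Line 1) = 49; N = 108.
Expected count E = 65 × 49 / 108 = 29.4907.
Contribution = (O − E)²/E = (27 − 29.4907)² / 29.4907 = 0.210.

0.210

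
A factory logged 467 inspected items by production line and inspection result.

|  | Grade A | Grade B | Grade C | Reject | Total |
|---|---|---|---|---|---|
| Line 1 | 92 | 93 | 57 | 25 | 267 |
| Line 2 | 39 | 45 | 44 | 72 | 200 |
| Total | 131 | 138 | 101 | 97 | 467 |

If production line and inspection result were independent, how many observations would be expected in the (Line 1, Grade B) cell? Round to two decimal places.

78.90

Row total (Line 1) = 267; column total (Grade B) = 138; grand total N = 467.
Expected count = (row total × column total) / N = 267 × 138 / 467 = 78.90.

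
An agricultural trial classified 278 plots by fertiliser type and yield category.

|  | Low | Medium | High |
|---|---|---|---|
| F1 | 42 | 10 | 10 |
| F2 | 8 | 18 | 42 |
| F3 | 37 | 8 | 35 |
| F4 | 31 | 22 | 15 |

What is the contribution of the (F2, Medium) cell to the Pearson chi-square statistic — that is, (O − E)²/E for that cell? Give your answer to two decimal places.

1.02

Row total (F2) = 68; column total (Medium) = 58; N = 278.
Expected count E = 68 × 58 / 278 = 14.187.
Contribution = (O − E)²/E = (18 − 14.187)² / 14.187 = 1.02.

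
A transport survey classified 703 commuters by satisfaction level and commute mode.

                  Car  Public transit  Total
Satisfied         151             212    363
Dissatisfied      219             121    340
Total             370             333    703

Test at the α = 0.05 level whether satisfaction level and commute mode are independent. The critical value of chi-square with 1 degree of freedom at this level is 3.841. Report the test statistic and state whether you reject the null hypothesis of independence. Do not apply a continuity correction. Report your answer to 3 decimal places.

Grand total N = 703.
Expected counts (row total × column total / N):
  Satisfied, Car: 363×370/703 = 191.0526
  Satisfied, Public transit: 363×333/703 = 171.9474
  Dissatisfied, Car: 340×370/703 = 178.9474
  Dissatisfied, Public transit: 340×333/703 = 161.0526
Contributions (O − E)²/E:
  (151 − 191.0526)²/191.0526 = 8.3967
  (212 − 171.9474)²/171.9474 = 9.3297
  (219 − 178.9474)²/178.9474 = 8.9647
  (121 − 161.0526)²/161.0526 = 9.9608
χ² = 8.3967 + 9.3297 + 8.9647 + 9.9608 = 36.652
df = (2−1)(2−1) = 1. Since 36.652 > 3.841, reject the null hypothesis of independence at α = 0.05.

36.652; reject H₀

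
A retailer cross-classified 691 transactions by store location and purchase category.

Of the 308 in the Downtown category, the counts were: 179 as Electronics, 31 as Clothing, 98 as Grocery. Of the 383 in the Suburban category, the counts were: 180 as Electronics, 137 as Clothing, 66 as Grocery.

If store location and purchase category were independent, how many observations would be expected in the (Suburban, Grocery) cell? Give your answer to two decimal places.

Row total (Suburban) = 383; column total (Grocery) = 164; grand total N = 691.
Expected count = (row total × column total) / N = 383 × 164 / 691 = 90.90.

90.90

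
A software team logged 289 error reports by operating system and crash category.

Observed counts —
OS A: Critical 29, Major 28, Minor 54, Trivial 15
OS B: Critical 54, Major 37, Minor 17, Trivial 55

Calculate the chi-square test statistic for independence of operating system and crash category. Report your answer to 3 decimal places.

46.948

Row totals: 126, 163. Column totals: 83, 65, 71, 70. Grand total N = 289.
Expected counts (row total × column total / N):
  OS A, Critical: 126×83/289 = 36.1869
  OS A, Major: 126×65/289 = 28.3391
  OS A, Minor: 126×71/289 = 30.9550
  OS A, Trivial: 126×70/289 = 30.5190
  OS B, Critical: 163×83/289 = 46.8131
  OS B, Major: 163×65/289 = 36.6609
  OS B, Minor: 163×71/289 = 40.0450
  OS B, Trivial: 163×70/289 = 39.4810
Contributions (O − E)²/E:
  (29 − 36.1869)²/36.1869 = 1.4274
  (28 − 28.3391)²/28.3391 = 0.0041
  (54 − 30.9550)²/30.9550 = 17.1563
  (15 − 30.5190)²/30.5190 = 7.8915
  (54 − 46.8131)²/46.8131 = 1.1034
  (37 − 36.6609)²/36.6609 = 0.0031
  (17 − 40.0450)²/40.0450 = 13.2619
  (55 − 39.4810)²/39.4810 = 6.1001
χ² = 1.4274 + 0.0041 + 17.1563 + 7.8915 + 1.1034 + 0.0031 + 13.2619 + 6.1001 = 46.948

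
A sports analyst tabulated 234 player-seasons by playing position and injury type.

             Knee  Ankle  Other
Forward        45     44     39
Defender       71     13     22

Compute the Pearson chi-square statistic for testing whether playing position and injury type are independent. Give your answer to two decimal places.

25.58

Row totals: 128, 106. Column totals: 116, 57, 61. Grand total N = 234.
Expected counts (row total × column total / N):
  Forward, Knee: 128×116/234 = 63.453
  Forward, Ankle: 128×57/234 = 31.179
  Forward, Other: 128×61/234 = 33.368
  Defender, Knee: 106×116/234 = 52.547
  Defender, Ankle: 106×57/234 = 25.821
  Defender, Other: 106×61/234 = 27.632
Contributions (O − E)²/E:
  (45 − 63.453)²/63.453 = 5.3664
  (44 − 31.179)²/31.179 = 5.2721
  (39 − 33.368)²/33.368 = 0.9506
  (71 − 52.547)²/52.547 = 6.4802
  (13 − 25.821)²/25.821 = 6.3661
  (22 − 27.632)²/27.632 = 1.1479
χ² = 5.3664 + 5.2721 + 0.9506 + 6.4802 + 6.3661 + 1.1479 = 25.58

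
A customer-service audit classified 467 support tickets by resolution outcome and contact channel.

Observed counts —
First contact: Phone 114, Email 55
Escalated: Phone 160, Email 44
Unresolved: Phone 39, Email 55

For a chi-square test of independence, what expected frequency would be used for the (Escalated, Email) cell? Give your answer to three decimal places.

Row total (Escalated) = 204; column total (Email) = 154; grand total N = 467.
Expected count = (row total × column total) / N = 204 × 154 / 467 = 67.272.

67.272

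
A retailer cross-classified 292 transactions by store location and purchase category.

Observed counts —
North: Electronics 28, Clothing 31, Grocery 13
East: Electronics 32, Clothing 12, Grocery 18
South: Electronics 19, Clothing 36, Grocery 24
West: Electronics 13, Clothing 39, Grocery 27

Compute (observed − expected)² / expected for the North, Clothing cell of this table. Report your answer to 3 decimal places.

Row total (North) = 72; column total (Clothing) = 118; N = 292.
Expected count E = 72 × 118 / 292 = 29.0959.
Contribution = (O − E)²/E = (31 − 29.0959)² / 29.0959 = 0.125.

0.125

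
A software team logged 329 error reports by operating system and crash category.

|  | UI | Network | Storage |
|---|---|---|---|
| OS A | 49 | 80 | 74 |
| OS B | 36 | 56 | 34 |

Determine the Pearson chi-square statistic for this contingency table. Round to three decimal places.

3.192

Row totals: 203, 126. Column totals: 85, 136, 108. Grand total N = 329.
Expected counts (row total × column total / N):
  OS A, UI: 203×85/329 = 52.4468
  OS A, Network: 203×136/329 = 83.9149
  OS A, Storage: 203×108/329 = 66.6383
  OS B, UI: 126×85/329 = 32.5532
  OS B, Network: 126×136/329 = 52.0851
  OS B, Storage: 126×108/329 = 41.3617
Contributions (O − E)²/E:
  (49 − 52.4468)²/52.4468 = 0.2265
  (80 − 83.9149)²/83.9149 = 0.1826
  (74 − 66.6383)²/66.6383 = 0.8133
  (36 − 32.5532)²/32.5532 = 0.3650
  (56 − 52.0851)²/52.0851 = 0.2943
  (34 − 41.3617)²/41.3617 = 1.3103
χ² = 0.2265 + 0.1826 + 0.8133 + 0.3650 + 0.2943 + 1.3103 = 3.192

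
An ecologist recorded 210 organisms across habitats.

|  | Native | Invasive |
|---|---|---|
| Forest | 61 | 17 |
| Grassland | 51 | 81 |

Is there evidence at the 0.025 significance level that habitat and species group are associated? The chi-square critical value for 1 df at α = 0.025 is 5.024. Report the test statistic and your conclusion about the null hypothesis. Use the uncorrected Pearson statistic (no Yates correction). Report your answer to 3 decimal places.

Row totals: 78, 132. Column totals: 112, 98. Grand total N = 210.
Expected counts (row total × column total / N):
  Forest, Native: 78×112/210 = 41.6000
  Forest, Invasive: 78×98/210 = 36.4000
  Grassland, Native: 132×112/210 = 70.4000
  Grassland, Invasive: 132×98/210 = 61.6000
Contributions (O − E)²/E:
  (61 − 41.6000)²/41.6000 = 9.0471
  (17 − 36.4000)²/36.4000 = 10.3396
  (51 − 70.4000)²/70.4000 = 5.3460
  (81 − 61.6000)²/61.6000 = 6.1097
χ² = 9.0471 + 10.3396 + 5.3460 + 6.1097 = 30.842
df = (2−1)(2−1) = 1. Since 30.842 > 5.024, reject the null hypothesis of independence at α = 0.025.

30.842; reject H₀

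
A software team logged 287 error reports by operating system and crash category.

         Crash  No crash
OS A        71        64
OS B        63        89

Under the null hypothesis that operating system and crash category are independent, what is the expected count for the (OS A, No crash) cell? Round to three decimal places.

71.969

Row total (OS A) = 135; column total (No crash) = 153; grand total N = 287.
Expected count = (row total × column total) / N = 135 × 153 / 287 = 71.969.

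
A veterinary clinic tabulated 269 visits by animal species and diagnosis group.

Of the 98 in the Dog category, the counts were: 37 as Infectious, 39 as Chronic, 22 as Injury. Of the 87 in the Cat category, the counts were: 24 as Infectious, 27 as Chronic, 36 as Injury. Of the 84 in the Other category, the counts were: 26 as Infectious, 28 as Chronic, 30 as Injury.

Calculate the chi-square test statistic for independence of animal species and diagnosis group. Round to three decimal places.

8.034

Row totals: 98, 87, 84. Column totals: 87, 94, 88. Grand total N = 269.
Expected counts (row total × column total / N):
  Dog, Infectious: 98×87/269 = 31.6952
  Dog, Chronic: 98×94/269 = 34.2454
  Dog, Injury: 98×88/269 = 32.0595
  Cat, Infectious: 87×87/269 = 28.1375
  Cat, Chronic: 87×94/269 = 30.4015
  Cat, Injury: 87×88/269 = 28.4610
  Other, Infectious: 84×87/269 = 27.1673
  Other, Chronic: 84×94/269 = 29.3532
  Other, Injury: 84×88/269 = 27.4796
Contributions (O − E)²/E:
  (37 − 31.6952)²/31.6952 = 0.8879
  (39 − 34.2454)²/34.2454 = 0.6601
  (22 − 32.0595)²/32.0595 = 3.1564
  (24 − 28.1375)²/28.1375 = 0.6084
  (27 − 30.4015)²/30.4015 = 0.3806
  (36 − 28.4610)²/28.4610 = 1.9970
  (26 − 27.1673)²/27.1673 = 0.0502
  (28 − 29.3532)²/29.3532 = 0.0624
  (30 − 27.4796)²/27.4796 = 0.2312
χ² = 0.8879 + 0.6601 + 3.1564 + 0.6084 + 0.3806 + 1.9970 + 0.0502 + 0.0624 + 0.2312 = 8.034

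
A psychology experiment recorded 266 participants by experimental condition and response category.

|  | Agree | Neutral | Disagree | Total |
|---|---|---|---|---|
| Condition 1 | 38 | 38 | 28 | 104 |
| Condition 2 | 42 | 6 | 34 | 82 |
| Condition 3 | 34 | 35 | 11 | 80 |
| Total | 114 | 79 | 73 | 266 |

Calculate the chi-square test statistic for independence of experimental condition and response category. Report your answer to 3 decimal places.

34.446

Grand total N = 266.
Expected counts (row total × column total / N):
  Condition 1, Agree: 104×114/266 = 44.5714
  Condition 1, Neutral: 104×79/266 = 30.8872
  Condition 1, Disagree: 104×73/266 = 28.5414
  Condition 2, Agree: 82×114/266 = 35.1429
  Condition 2, Neutral: 82×79/266 = 24.3534
  Condition 2, Disagree: 82×73/266 = 22.5038
  Condition 3, Agree: 80×114/266 = 34.2857
  Condition 3, Neutral: 80×79/266 = 23.7594
  Condition 3, Disagree: 80×73/266 = 21.9549
Contributions (O − E)²/E:
  (38 − 44.5714)²/44.5714 = 0.9689
  (38 − 30.8872)²/30.8872 = 1.6380
  (28 − 28.5414)²/28.5414 = 0.0103
  (42 − 35.1429)²/35.1429 = 1.3380
  (6 − 24.3534)²/24.3534 = 13.8316
  (34 − 22.5038)²/22.5038 = 5.8729
  (34 − 34.2857)²/34.2857 = 0.0024
  (35 − 23.7594)²/23.7594 = 5.3179
  (11 − 21.9549)²/21.9549 = 5.4662
χ² = 0.9689 + 1.6380 + 0.0103 + 1.3380 + 13.8316 + 5.8729 + 0.0024 + 5.3179 + 5.4662 = 34.446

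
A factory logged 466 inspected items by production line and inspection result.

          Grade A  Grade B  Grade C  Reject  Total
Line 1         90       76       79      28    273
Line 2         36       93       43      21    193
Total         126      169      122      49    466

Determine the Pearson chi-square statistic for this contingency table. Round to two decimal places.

23.43

Grand total N = 466.
Expected counts (row total × column total / N):
  Line 1, Grade A: 273×126/466 = 73.815
  Line 1, Grade B: 273×169/466 = 99.006
  Line 1, Grade C: 273×122/466 = 71.472
  Line 1, Reject: 273×49/466 = 28.706
  Line 2, Grade A: 193×126/466 = 52.185
  Line 2, Grade B: 193×169/466 = 69.994
  Line 2, Grade C: 193×122/466 = 50.528
  Line 2, Reject: 193×49/466 = 20.294
Contributions (O − E)²/E:
  (90 − 73.815)²/73.815 = 3.5488
  (76 − 99.006)²/99.006 = 5.3459
  (79 − 71.472)²/71.472 = 0.7929
  (28 − 28.706)²/28.706 = 0.0174
  (36 − 52.185)²/52.185 = 5.0197
  (93 − 69.994)²/69.994 = 7.5617
  (43 − 50.528)²/50.528 = 1.1216
  (21 − 20.294)²/20.294 = 0.0246
χ² = 3.5488 + 5.3459 + 0.7929 + 0.0174 + 5.0197 + 7.5617 + 1.1216 + 0.0246 = 23.43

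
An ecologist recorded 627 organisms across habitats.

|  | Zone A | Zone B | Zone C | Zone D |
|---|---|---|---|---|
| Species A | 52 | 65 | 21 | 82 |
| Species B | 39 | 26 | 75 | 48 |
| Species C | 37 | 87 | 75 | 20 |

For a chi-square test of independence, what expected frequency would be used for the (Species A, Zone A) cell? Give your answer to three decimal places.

Row total (Species A) = 220; column total (Zone A) = 128; grand total N = 627.
Expected count = (row total × column total) / N = 220 × 128 / 627 = 44.912.

44.912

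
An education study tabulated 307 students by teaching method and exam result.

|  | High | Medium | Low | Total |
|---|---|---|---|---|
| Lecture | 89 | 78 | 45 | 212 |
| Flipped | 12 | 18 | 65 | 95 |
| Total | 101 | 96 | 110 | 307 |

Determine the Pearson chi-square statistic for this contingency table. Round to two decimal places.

64.64

Grand total N = 307.
Expected counts (row total × column total / N):
  Lecture, High: 212×101/307 = 69.746
  Lecture, Medium: 212×96/307 = 66.293
  Lecture, Low: 212×110/307 = 75.961
  Flipped, High: 95×101/307 = 31.254
  Flipped, Medium: 95×96/307 = 29.707
  Flipped, Low: 95×110/307 = 34.039
Contributions (O − E)²/E:
  (89 − 69.746)²/69.746 = 5.3152
  (78 − 66.293)²/66.293 = 2.0674
  (45 − 75.961)²/75.961 = 12.6194
  (12 − 31.254)²/31.254 = 11.8614
  (18 − 29.707)²/29.707 = 4.6135
  (65 − 34.039)²/34.039 = 28.1613
χ² = 5.3152 + 2.0674 + 12.6194 + 11.8614 + 4.6135 + 28.1613 = 64.64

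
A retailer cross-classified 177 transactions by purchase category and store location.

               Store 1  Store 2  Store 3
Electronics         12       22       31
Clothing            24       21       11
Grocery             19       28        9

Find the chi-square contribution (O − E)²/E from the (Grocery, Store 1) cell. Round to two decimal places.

0.15

Row total (Grocery) = 56; column total (Store 1) = 55; N = 177.
Expected count E = 56 × 55 / 177 = 17.401.
Contribution = (O − E)²/E = (19 − 17.401)² / 17.401 = 0.15.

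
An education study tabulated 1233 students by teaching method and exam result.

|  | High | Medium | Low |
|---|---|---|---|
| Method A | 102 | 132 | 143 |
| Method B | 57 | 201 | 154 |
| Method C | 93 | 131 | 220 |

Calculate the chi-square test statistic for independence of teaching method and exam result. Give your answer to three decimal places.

Row totals: 377, 412, 444. Column totals: 252, 464, 517. Grand total N = 1233.
Expected counts (row total × column total / N):
  Method A, High: 377×252/1233 = 77.0511
  Method A, Medium: 377×464/1233 = 141.8719
  Method A, Low: 377×517/1233 = 158.0770
  Method B, High: 412×252/1233 = 84.2044
  Method B, Medium: 412×464/1233 = 155.0430
  Method B, Low: 412×517/1233 = 172.7526
  Method C, High: 444×252/1233 = 90.7445
  Method C, Medium: 444×464/1233 = 167.0852
  Method C, Low: 444×517/1233 = 186.1703
Contributions (O − E)²/E:
  (102 − 77.0511)²/77.0511 = 8.0784
  (132 − 141.8719)²/141.8719 = 0.6869
  (143 − 158.0770)²/158.0770 = 1.4380
  (57 − 84.2044)²/84.2044 = 8.7891
  (201 − 155.0430)²/155.0430 = 13.6223
  (154 − 172.7526)²/172.7526 = 2.0356
  (93 − 90.7445)²/90.7445 = 0.0561
  (131 − 167.0852)²/167.0852 = 7.7933
  (220 − 186.1703)²/186.1703 = 6.1473
χ² = 8.0784 + 0.6869 + 1.4380 + 8.7891 + 13.6223 + 2.0356 + 0.0561 + 7.7933 + 6.1473 = 48.647

48.647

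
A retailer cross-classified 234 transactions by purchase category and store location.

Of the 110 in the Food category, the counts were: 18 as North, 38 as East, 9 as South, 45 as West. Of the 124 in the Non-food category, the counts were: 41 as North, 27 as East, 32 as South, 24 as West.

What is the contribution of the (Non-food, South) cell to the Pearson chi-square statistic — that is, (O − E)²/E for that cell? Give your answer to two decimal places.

4.86

Row total (Non-food) = 124; column total (South) = 41; N = 234.
Expected count E = 124 × 41 / 234 = 21.726.
Contribution = (O − E)²/E = (32 − 21.726)² / 21.726 = 4.86.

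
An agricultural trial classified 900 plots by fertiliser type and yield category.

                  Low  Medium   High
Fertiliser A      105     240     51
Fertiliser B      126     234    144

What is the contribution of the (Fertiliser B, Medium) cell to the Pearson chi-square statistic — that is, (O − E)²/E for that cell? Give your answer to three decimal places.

3.724

Row total (Fertiliser B) = 504; column total (Medium) = 474; N = 900.
Expected count E = 504 × 474 / 900 = 265.4400.
Contribution = (O − E)²/E = (234 − 265.4400)² / 265.4400 = 3.724.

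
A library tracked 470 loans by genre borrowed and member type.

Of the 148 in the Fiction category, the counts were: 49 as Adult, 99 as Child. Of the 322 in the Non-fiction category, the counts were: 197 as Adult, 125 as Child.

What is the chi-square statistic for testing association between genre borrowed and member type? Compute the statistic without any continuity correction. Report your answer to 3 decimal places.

Row totals: 148, 322. Column totals: 246, 224. Grand total N = 470.
Expected counts (row total × column total / N):
  Fiction, Adult: 148×246/470 = 77.4638
  Fiction, Child: 148×224/470 = 70.5362
  Non-fiction, Adult: 322×246/470 = 168.5362
  Non-fiction, Child: 322×224/470 = 153.4638
Contributions (O − E)²/E:
  (49 − 77.4638)²/77.4638 = 10.4589
  (99 − 70.5362)²/70.5362 = 11.4861
  (197 − 168.5362)²/168.5362 = 4.8072
  (125 − 153.4638)²/153.4638 = 5.2793
χ² = 10.4589 + 11.4861 + 4.8072 + 5.2793 = 32.032

32.032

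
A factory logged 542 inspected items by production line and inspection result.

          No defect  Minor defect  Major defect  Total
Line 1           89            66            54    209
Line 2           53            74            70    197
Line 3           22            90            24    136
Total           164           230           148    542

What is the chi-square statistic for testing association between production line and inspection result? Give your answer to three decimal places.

Grand total N = 542.
Expected counts (row total × column total / N):
  Line 1, No defect: 209×164/542 = 63.2399
  Line 1, Minor defect: 209×230/542 = 88.6900
  Line 1, Major defect: 209×148/542 = 57.0701
  Line 2, No defect: 197×164/542 = 59.6089
  Line 2, Minor defect: 197×230/542 = 83.5978
  Line 2, Major defect: 197×148/542 = 53.7934
  Line 3, No defect: 136×164/542 = 41.1513
  Line 3, Minor defect: 136×230/542 = 57.7122
  Line 3, Major defect: 136×148/542 = 37.1365
Contributions (O − E)²/E:
  (89 − 63.2399)²/63.2399 = 10.4931
  (66 − 88.6900)²/88.6900 = 5.8049
  (54 − 57.0701)²/57.0701 = 0.1652
  (53 − 59.6089)²/59.6089 = 0.7327
  (74 − 83.5978)²/83.5978 = 1.1019
  (70 − 53.7934)²/53.7934 = 4.8826
  (22 − 41.1513)²/41.1513 = 8.9128
  (90 − 57.7122)²/57.7122 = 18.0638
  (24 − 37.1365)²/37.1365 = 4.6468
χ² = 10.4931 + 5.8049 + 0.1652 + 0.7327 + 1.1019 + 4.8826 + 8.9128 + 18.0638 + 4.6468 = 54.804

54.804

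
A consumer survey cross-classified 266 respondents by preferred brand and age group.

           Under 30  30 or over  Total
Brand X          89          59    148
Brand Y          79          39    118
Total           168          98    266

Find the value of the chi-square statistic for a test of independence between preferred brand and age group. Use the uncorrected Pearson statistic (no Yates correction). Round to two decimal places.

Grand total N = 266.
Expected counts (row total × column total / N):
  Brand X, Under 30: 148×168/266 = 93.474
  Brand X, 30 or over: 148×98/266 = 54.526
  Brand Y, Under 30: 118×168/266 = 74.526
  Brand Y, 30 or over: 118×98/266 = 43.474
Contributions (O − E)²/E:
  (89 − 93.474)²/93.474 = 0.2141
  (59 − 54.526)²/54.526 = 0.3671
  (79 − 74.526)²/74.526 = 0.2686
  (39 − 43.474)²/43.474 = 0.4604
χ² = 0.2141 + 0.3671 + 0.2686 + 0.4604 = 1.31

1.31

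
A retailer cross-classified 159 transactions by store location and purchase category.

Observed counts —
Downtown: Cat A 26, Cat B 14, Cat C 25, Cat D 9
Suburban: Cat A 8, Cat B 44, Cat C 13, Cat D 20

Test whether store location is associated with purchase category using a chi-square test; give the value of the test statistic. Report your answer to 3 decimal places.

32.403

Row totals: 74, 85. Column totals: 34, 58, 38, 29. Grand total N = 159.
Expected counts (row total × column total / N):
  Downtown, Cat A: 74×34/159 = 15.8239
  Downtown, Cat B: 74×58/159 = 26.9937
  Downtown, Cat C: 74×38/159 = 17.6855
  Downtown, Cat D: 74×29/159 = 13.4969
  Suburban, Cat A: 85×34/159 = 18.1761
  Suburban, Cat B: 85×58/159 = 31.0063
  Suburban, Cat C: 85×38/159 = 20.3145
  Suburban, Cat D: 85×29/159 = 15.5031
Contributions (O − E)²/E:
  (26 − 15.8239)²/15.8239 = 6.5441
  (14 − 26.9937)²/26.9937 = 6.2547
  (25 − 17.6855)²/17.6855 = 3.0252
  (9 − 13.4969)²/13.4969 = 1.4983
  (8 − 18.1761)²/18.1761 = 5.6972
  (44 − 31.0063)²/31.0063 = 5.4452
  (13 − 20.3145)²/20.3145 = 2.6337
  (20 − 15.5031)²/15.5031 = 1.3044
χ² = 6.5441 + 6.2547 + 3.0252 + 1.4983 + 5.6972 + 5.4452 + 2.6337 + 1.3044 = 32.403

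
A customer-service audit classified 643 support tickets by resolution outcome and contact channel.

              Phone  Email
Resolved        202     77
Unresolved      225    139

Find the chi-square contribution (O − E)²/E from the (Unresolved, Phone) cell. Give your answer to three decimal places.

Row total (Unresolved) = 364; column total (Phone) = 427; N = 643.
Expected count E = 364 × 427 / 643 = 241.72317.
Contribution = (O − E)²/E = (225 − 241.72317)² / 241.72317 = 1.157.

1.157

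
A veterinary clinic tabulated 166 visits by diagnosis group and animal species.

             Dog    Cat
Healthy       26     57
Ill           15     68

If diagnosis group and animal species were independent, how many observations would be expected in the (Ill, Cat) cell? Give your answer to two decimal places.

Row total (Ill) = 83; column total (Cat) = 125; grand total N = 166.
Expected count = (row total × column total) / N = 83 × 125 / 166 = 62.50.

62.50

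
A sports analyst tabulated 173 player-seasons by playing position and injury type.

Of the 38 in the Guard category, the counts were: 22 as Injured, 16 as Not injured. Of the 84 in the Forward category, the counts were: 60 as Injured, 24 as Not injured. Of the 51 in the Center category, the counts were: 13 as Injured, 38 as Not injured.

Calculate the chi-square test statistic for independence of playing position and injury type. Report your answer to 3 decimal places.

Row totals: 38, 84, 51. Column totals: 95, 78. Grand total N = 173.
Expected counts (row total × column total / N):
  Guard, Injured: 38×95/173 = 20.8671
  Guard, Not injured: 38×78/173 = 17.1329
  Forward, Injured: 84×95/173 = 46.1272
  Forward, Not injured: 84×78/173 = 37.8728
  Center, Injured: 51×95/173 = 28.0058
  Center, Not injured: 51×78/173 = 22.9942
Contributions (O − E)²/E:
  (22 − 20.8671)²/20.8671 = 0.0615
  (16 − 17.1329)²/17.1329 = 0.0749
  (60 − 46.1272)²/46.1272 = 4.1723
  (24 − 37.8728)²/37.8728 = 5.0816
  (13 − 28.0058)²/28.0058 = 8.0403
  (38 − 22.9942)²/22.9942 = 9.7926
χ² = 0.0615 + 0.0749 + 4.1723 + 5.0816 + 8.0403 + 9.7926 = 27.223

27.223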